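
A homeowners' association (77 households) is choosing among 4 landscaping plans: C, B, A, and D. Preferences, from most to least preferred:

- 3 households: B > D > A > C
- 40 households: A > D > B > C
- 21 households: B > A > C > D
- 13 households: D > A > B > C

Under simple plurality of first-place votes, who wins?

A

First-place votes: C 0, B 24, A 40, D 13.
A has the most first-place votes.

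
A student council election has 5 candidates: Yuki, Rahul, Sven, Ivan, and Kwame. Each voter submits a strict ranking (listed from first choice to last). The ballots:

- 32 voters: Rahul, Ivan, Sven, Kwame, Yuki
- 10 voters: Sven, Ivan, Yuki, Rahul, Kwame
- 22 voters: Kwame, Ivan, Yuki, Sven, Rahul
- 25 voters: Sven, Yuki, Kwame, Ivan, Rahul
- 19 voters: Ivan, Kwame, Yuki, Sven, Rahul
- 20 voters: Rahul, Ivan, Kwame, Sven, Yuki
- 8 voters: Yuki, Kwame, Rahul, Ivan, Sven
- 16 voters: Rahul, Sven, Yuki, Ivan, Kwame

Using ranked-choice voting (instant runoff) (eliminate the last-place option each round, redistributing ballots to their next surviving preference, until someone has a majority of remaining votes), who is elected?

Rahul

Round 1: Yuki 8, Rahul 68, Sven 35, Ivan 19, Kwame 22. Eliminate Yuki.
Round 2: Rahul 68, Sven 35, Ivan 19, Kwame 30. Eliminate Ivan.
Round 3: Rahul 68, Sven 35, Kwame 49. Eliminate Sven.
Round 4: Rahul 78, Kwame 74. Rahul has a majority.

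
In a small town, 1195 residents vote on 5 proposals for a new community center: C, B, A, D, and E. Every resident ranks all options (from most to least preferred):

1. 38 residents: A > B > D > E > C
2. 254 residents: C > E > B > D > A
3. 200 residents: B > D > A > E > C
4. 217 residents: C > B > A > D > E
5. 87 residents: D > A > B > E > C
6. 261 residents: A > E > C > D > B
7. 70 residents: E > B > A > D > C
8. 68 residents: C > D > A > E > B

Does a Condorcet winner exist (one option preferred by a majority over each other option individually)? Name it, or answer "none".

none

Checking pairwise contests:
A beats C 656–539.
C beats B 800–395.
B beats A 741–454.
C beats D 800–395.
A beats E 871–324.
Every option loses at least one head-to-head, so there is no Condorcet winner.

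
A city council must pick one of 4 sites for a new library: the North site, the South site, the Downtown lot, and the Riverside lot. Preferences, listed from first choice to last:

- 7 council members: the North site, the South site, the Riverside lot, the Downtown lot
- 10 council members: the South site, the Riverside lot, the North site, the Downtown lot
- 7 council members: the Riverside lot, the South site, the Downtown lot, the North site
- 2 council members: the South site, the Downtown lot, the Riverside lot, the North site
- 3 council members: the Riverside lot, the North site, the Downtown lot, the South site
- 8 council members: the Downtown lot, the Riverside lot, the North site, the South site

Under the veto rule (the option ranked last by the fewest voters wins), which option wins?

Last-place votes: the North site 9, the South site 11, the Downtown lot 17, the Riverside lot 0.
the Riverside lot is ranked last by the fewest voters, so the Riverside lot wins.

the Riverside lot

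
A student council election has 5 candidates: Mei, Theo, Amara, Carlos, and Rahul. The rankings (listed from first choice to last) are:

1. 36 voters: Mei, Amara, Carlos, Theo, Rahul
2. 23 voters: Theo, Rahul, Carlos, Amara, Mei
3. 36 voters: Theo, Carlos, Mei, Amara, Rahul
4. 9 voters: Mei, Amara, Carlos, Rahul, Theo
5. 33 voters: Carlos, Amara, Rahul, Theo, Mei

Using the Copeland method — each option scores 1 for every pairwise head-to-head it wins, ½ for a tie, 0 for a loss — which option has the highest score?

Mei: beats Amara and Rahul; loses to Theo and Carlos → score 2.
Theo: beats Mei and Rahul; loses to Amara and Carlos → score 2.
Amara: beats Theo and Rahul; loses to Mei and Carlos → score 2.
Carlos: beats Mei, Theo, Amara, and Rahul → score 4.
Rahul: loses to Mei, Theo, Amara, and Carlos → score 0.
Carlos has the best pairwise record.

Carlos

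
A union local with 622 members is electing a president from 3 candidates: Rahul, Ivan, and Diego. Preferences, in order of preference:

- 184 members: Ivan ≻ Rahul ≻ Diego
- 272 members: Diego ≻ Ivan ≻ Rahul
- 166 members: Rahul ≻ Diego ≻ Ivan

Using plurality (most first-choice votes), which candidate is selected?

Diego

First-place votes: Rahul 166, Ivan 184, Diego 272.
Diego has the most first-place votes.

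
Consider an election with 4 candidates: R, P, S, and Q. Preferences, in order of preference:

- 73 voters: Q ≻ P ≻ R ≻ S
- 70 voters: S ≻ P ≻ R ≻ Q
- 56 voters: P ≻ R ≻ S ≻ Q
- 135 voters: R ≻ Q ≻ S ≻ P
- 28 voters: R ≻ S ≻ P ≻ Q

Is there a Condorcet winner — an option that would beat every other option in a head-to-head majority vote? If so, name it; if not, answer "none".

none

Checking pairwise contests:
P beats R 199–163.
S beats P 233–129.
R beats S 292–70.
R beats Q 289–73.
Every option loses at least one head-to-head, so there is no Condorcet winner.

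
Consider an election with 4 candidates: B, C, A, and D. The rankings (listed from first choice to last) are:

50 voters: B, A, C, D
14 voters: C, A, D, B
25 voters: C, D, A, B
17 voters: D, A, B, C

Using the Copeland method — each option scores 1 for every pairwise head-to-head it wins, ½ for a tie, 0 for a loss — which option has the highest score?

B: beats C; loses to A and D → score 1.
C: beats D; loses to B and A → score 1.
A: beats B, C, and D → score 3.
D: beats B; loses to C and A → score 1.
A has the best pairwise record.

A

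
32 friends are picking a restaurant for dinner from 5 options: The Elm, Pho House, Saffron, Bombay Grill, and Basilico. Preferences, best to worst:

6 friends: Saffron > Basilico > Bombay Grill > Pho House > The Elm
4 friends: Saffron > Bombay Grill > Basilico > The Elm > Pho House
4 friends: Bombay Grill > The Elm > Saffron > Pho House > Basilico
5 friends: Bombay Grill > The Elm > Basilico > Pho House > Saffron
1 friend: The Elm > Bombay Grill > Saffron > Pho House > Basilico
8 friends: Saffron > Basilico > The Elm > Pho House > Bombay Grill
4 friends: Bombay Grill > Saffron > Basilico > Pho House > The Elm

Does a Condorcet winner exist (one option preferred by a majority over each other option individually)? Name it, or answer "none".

Saffron vs The Elm: 22–10 for Saffron.
Saffron vs Pho House: 27–5 for Saffron.
Saffron vs Bombay Grill: 18–14 for Saffron.
Saffron vs Basilico: 27–5 for Saffron.
Saffron beats every other option head-to-head.

Saffron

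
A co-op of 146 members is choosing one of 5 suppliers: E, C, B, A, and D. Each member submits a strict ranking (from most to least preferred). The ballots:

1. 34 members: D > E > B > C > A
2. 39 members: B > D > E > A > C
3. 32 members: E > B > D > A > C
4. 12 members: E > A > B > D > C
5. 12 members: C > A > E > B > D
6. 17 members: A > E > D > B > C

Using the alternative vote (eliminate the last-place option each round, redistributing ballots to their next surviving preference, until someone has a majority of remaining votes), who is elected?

Round 1: E 44, C 12, B 39, A 17, D 34. Eliminate C.
Round 2: E 44, B 39, A 29, D 34. Eliminate A.
Round 3: E 73, B 39, D 34. Eliminate D.
Round 4: E 107, B 39. E has a majority.

E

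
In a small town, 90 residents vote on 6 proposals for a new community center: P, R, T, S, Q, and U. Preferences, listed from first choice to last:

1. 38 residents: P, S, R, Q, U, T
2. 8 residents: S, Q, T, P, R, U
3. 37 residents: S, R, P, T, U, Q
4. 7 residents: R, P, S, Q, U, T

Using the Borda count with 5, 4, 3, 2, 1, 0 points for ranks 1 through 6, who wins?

S

P: 38·5 + 8·2 + 37·3 + 7·4 = 345
R: 38·3 + 8·1 + 37·4 + 7·5 = 305
T: 38·0 + 8·3 + 37·2 + 7·0 = 98
S: 38·4 + 8·5 + 37·5 + 7·3 = 398
Q: 38·2 + 8·4 + 37·0 + 7·2 = 122
U: 38·1 + 8·0 + 37·1 + 7·1 = 82
S has the highest Borda score (398).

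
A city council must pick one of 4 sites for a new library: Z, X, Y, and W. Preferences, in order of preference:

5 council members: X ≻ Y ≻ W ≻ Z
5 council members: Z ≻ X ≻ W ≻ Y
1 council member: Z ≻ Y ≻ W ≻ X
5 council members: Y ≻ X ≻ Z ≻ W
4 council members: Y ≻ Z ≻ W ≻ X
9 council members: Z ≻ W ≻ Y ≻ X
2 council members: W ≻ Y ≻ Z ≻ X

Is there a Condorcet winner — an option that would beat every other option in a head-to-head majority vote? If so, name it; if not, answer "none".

Checking pairwise contests:
Y beats Z 16–15.
Z beats X 21–10.
W beats Y 16–15.
Z beats W 24–7.
Every option loses at least one head-to-head, so there is no Condorcet winner.

none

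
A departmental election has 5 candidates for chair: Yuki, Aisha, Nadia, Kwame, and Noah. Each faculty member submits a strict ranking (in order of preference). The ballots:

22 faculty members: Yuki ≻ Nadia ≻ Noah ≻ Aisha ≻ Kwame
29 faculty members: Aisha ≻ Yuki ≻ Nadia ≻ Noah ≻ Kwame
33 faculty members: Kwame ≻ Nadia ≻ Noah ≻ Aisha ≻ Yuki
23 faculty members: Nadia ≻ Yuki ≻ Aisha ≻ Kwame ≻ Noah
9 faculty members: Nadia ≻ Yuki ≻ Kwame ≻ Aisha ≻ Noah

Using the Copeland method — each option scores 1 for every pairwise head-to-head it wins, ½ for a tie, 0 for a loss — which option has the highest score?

Yuki: beats Kwame and Noah; loses to Aisha and Nadia → score 2.
Aisha: beats Yuki, Kwame, and Noah; loses to Nadia → score 3.
Nadia: beats Yuki, Aisha, Kwame, and Noah → score 4.
Kwame: beats Noah; loses to Yuki, Aisha, and Nadia → score 1.
Noah: loses to Yuki, Aisha, Nadia, and Kwame → score 0.
Nadia has the best pairwise record.

Nadia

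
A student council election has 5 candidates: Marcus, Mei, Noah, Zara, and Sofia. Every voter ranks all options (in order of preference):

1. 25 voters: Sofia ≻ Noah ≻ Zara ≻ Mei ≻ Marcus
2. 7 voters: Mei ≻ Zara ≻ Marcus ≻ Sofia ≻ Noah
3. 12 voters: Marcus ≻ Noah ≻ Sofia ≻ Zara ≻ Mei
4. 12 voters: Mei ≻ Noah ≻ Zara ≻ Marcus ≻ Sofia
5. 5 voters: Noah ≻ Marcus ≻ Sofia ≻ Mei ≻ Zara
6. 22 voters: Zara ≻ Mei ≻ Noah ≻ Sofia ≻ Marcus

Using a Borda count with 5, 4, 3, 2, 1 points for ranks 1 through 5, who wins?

Noah

Marcus: 25·1 + 7·3 + 12·5 + 12·2 + 5·4 + 22·1 = 172
Mei: 25·2 + 7·5 + 12·1 + 12·5 + 5·2 + 22·4 = 255
Noah: 25·4 + 7·1 + 12·4 + 12·4 + 5·5 + 22·3 = 294
Zara: 25·3 + 7·4 + 12·2 + 12·3 + 5·1 + 22·5 = 278
Sofia: 25·5 + 7·2 + 12·3 + 12·1 + 5·3 + 22·2 = 246
Noah has the highest Borda score (294).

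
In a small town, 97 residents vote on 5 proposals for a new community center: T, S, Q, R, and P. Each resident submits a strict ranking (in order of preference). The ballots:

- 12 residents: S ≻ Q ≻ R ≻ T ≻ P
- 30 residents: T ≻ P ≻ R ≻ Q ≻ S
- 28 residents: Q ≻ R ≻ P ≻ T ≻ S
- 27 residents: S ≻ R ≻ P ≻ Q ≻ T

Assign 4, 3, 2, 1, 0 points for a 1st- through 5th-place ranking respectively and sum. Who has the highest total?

R

T: 12·1 + 30·4 + 28·1 + 27·0 = 160
S: 12·4 + 30·0 + 28·0 + 27·4 = 156
Q: 12·3 + 30·1 + 28·4 + 27·1 = 205
R: 12·2 + 30·2 + 28·3 + 27·3 = 249
P: 12·0 + 30·3 + 28·2 + 27·2 = 200
R has the highest Borda score (249).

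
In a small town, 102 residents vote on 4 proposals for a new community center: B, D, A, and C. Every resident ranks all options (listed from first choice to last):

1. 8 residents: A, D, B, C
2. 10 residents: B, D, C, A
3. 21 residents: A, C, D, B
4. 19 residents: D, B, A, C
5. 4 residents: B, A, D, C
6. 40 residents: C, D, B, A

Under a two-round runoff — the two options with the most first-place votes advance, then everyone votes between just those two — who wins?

A

Round 1 first-place votes: B 14, D 19, A 29, C 40.
C and A advance.
Runoff: C is preferred to A by 50 voters; A by 52.
A wins the runoff.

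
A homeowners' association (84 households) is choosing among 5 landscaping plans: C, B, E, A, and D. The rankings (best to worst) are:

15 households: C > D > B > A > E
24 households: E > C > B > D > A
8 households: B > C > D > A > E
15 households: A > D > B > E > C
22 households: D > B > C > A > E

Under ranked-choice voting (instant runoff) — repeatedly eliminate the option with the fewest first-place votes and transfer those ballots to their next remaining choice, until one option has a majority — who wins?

D

Round 1: C 15, B 8, E 24, A 15, D 22. Eliminate B.
Round 2: C 23, E 24, A 15, D 22. Eliminate A.
Round 3: C 23, E 24, D 37. Eliminate C.
Round 4: E 24, D 60. D has a majority.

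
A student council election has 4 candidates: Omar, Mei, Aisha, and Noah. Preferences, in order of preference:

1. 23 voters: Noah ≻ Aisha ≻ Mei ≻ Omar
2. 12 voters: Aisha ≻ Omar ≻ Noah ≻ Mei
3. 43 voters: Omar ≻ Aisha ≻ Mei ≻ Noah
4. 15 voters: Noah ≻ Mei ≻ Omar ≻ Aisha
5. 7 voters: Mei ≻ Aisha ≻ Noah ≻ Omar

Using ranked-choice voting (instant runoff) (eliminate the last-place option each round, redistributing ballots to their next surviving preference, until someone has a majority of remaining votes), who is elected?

Omar

Round 1: Omar 43, Mei 7, Aisha 12, Noah 38. Eliminate Mei.
Round 2: Omar 43, Aisha 19, Noah 38. Eliminate Aisha.
Round 3: Omar 55, Noah 45. Omar has a majority.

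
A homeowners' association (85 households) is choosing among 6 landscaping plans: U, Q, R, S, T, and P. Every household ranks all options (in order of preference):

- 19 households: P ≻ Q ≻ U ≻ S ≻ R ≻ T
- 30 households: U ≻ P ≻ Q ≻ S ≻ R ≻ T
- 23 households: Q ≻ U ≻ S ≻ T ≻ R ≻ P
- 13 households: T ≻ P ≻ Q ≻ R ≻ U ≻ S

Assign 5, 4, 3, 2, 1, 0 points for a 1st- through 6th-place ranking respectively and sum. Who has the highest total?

Q

U: 19·3 + 30·5 + 23·4 + 13·1 = 312
Q: 19·4 + 30·3 + 23·5 + 13·3 = 320
R: 19·1 + 30·1 + 23·1 + 13·2 = 98
S: 19·2 + 30·2 + 23·3 + 13·0 = 167
T: 19·0 + 30·0 + 23·2 + 13·5 = 111
P: 19·5 + 30·4 + 23·0 + 13·4 = 267
Q has the highest Borda score (320).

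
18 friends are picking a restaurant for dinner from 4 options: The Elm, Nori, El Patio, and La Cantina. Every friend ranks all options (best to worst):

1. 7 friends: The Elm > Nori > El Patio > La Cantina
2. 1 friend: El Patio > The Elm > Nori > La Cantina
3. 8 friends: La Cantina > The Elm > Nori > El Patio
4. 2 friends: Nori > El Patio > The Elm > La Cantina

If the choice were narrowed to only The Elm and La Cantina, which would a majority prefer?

Voters preferring The Elm to La Cantina: 10; preferring La Cantina to The Elm: 8.
The Elm wins the head-to-head.

The Elm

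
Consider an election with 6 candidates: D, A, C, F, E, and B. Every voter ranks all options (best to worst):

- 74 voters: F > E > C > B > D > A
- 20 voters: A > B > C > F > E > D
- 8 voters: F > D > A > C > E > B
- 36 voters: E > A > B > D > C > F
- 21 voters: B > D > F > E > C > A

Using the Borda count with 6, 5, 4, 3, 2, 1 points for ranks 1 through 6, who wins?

E

D: 74·2 + 20·1 + 8·5 + 36·3 + 21·5 = 421
A: 74·1 + 20·6 + 8·4 + 36·5 + 21·1 = 427
C: 74·4 + 20·4 + 8·3 + 36·2 + 21·2 = 514
F: 74·6 + 20·3 + 8·6 + 36·1 + 21·4 = 672
E: 74·5 + 20·2 + 8·2 + 36·6 + 21·3 = 705
B: 74·3 + 20·5 + 8·1 + 36·4 + 21·6 = 600
E has the highest Borda score (705).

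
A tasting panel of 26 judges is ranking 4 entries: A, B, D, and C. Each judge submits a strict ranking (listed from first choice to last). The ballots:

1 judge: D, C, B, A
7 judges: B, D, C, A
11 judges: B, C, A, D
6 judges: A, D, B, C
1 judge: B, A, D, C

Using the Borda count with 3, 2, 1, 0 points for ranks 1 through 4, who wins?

B

A: 1·0 + 7·0 + 11·1 + 6·3 + 1·2 = 31
B: 1·1 + 7·3 + 11·3 + 6·1 + 1·3 = 64
D: 1·3 + 7·2 + 11·0 + 6·2 + 1·1 = 30
C: 1·2 + 7·1 + 11·2 + 6·0 + 1·0 = 31
B has the highest Borda score (64).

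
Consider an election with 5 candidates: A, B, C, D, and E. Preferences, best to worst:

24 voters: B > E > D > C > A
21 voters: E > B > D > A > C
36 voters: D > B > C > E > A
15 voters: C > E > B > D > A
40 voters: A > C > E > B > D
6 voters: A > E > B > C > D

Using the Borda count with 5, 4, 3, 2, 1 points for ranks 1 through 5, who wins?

A: 24·1 + 21·2 + 36·1 + 15·1 + 40·5 + 6·5 = 347
B: 24·5 + 21·4 + 36·4 + 15·3 + 40·2 + 6·3 = 491
C: 24·2 + 21·1 + 36·3 + 15·5 + 40·4 + 6·2 = 424
D: 24·3 + 21·3 + 36·5 + 15·2 + 40·1 + 6·1 = 391
E: 24·4 + 21·5 + 36·2 + 15·4 + 40·3 + 6·4 = 477
B has the highest Borda score (491).

B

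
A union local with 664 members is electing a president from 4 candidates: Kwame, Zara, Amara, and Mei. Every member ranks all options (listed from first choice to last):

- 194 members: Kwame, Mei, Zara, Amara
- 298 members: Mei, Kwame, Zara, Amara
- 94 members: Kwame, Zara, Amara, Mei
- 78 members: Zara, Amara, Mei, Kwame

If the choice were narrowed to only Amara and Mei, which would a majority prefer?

Voters preferring Amara to Mei: 172; preferring Mei to Amara: 492.
Mei wins the head-to-head.

Mei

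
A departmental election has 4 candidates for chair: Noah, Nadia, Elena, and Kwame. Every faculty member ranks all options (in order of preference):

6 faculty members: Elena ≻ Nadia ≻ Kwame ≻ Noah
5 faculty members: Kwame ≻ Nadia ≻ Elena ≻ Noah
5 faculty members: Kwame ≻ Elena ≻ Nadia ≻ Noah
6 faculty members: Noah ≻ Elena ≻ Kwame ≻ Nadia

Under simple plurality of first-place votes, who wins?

Kwame

First-place votes: Noah 6, Nadia 0, Elena 6, Kwame 10.
Kwame has the most first-place votes.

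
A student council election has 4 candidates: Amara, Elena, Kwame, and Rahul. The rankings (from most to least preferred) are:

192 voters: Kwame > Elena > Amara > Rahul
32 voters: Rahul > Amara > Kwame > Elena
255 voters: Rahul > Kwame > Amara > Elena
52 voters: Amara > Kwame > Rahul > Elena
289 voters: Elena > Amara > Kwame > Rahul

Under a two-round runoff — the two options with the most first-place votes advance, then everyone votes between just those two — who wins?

Round 1 first-place votes: Amara 52, Elena 289, Kwame 192, Rahul 287.
Elena and Rahul advance.
Runoff: Elena is preferred to Rahul by 481 voters; Rahul by 339.
Elena wins the runoff.

Elena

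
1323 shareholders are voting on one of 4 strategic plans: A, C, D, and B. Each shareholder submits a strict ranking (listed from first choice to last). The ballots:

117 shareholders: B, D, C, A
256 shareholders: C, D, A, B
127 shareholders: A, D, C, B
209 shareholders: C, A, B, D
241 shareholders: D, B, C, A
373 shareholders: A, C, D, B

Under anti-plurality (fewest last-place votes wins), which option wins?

Last-place votes: A 358, C 0, D 209, B 756.
C is ranked last by the fewest voters, so C wins.

C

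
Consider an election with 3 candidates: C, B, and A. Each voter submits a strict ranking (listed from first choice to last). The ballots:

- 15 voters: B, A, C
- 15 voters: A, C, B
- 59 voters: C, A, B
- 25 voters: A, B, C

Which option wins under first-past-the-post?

First-place votes: C 59, B 15, A 40.
C has the most first-place votes.

C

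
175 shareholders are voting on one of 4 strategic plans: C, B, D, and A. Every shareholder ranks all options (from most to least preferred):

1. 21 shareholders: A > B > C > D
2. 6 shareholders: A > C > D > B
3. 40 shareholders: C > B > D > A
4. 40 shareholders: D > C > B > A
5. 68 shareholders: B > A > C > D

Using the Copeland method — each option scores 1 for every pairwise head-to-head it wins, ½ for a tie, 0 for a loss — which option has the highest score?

C: beats D; loses to B and A → score 1.
B: beats C, D, and A → score 3.
D: loses to C, B, and A → score 0.
A: beats C and D; loses to B → score 2.
B has the best pairwise record.

B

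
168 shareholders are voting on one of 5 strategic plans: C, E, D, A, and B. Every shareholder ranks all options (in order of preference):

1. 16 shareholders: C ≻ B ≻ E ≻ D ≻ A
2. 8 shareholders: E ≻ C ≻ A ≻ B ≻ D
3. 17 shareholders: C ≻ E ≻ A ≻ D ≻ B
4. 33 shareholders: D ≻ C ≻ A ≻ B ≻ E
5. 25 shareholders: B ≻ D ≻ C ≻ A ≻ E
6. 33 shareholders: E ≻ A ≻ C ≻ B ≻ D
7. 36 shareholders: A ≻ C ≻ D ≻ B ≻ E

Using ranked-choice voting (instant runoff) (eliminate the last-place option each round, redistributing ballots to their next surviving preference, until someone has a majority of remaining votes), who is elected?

Round 1: C 33, E 41, D 33, A 36, B 25. Eliminate B.
Round 2: C 33, E 41, D 58, A 36. Eliminate C.
Round 3: E 74, D 58, A 36. Eliminate A.
Round 4: E 74, D 94. D has a majority.

D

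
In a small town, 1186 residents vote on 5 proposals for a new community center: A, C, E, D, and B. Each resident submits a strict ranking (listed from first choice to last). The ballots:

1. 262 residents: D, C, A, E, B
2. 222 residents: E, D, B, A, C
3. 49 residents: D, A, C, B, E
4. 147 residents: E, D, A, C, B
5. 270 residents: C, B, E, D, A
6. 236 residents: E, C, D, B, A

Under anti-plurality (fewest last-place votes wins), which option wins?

D

Last-place votes: A 506, C 222, E 49, D 0, B 409.
D is ranked last by the fewest voters, so D wins.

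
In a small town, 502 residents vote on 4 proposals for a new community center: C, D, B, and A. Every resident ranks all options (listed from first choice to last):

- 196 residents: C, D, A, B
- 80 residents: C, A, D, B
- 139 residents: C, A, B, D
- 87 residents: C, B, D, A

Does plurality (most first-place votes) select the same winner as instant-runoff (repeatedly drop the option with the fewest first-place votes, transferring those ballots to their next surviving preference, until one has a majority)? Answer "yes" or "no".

Plurality — first-place votes: C 502, D 0, B 0, A 0. Winner: C.
Instant-runoff — R1 C 502, D 0, B 0, A 0 (C winner). Winner: C.
The two methods agree.

yes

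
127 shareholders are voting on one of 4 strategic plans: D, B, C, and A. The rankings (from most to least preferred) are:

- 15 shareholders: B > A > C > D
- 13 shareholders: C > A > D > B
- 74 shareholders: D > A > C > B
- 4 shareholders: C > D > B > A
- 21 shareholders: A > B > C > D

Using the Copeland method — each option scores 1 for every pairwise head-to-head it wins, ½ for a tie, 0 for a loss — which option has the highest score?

D

D: beats B, C, and A → score 3.
B: loses to D, C, and A → score 0.
C: beats B; loses to D and A → score 1.
A: beats B and C; loses to D → score 2.
D has the best pairwise record.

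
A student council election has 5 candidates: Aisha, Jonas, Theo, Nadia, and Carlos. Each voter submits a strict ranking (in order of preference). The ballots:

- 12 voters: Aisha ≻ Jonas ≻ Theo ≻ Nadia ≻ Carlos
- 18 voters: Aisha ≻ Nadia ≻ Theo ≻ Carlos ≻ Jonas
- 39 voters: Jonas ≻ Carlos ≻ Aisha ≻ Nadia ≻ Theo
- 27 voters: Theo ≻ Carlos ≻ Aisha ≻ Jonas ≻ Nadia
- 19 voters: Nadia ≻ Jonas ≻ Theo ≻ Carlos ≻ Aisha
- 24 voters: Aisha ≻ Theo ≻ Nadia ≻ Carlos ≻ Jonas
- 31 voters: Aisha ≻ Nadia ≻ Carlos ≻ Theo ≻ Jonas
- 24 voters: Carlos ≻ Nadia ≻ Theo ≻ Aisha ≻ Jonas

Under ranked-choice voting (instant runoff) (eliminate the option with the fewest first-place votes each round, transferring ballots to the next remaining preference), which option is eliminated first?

Round 1: Aisha 85, Jonas 39, Theo 27, Nadia 19, Carlos 24. Eliminate Nadia.

Nadia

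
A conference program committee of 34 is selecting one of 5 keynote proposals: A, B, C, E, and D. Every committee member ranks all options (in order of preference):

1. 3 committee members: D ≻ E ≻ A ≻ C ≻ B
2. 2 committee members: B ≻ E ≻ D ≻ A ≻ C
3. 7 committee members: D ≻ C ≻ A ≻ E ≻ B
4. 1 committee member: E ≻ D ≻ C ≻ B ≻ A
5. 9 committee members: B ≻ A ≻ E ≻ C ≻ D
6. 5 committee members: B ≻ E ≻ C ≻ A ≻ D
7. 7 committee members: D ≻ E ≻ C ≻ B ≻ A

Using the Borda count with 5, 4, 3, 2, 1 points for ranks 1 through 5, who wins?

E

A: 3·3 + 2·2 + 7·3 + 1·1 + 9·4 + 5·2 + 7·1 = 88
B: 3·1 + 2·5 + 7·1 + 1·2 + 9·5 + 5·5 + 7·2 = 106
C: 3·2 + 2·1 + 7·4 + 1·3 + 9·2 + 5·3 + 7·3 = 93
E: 3·4 + 2·4 + 7·2 + 1·5 + 9·3 + 5·4 + 7·4 = 114
D: 3·5 + 2·3 + 7·5 + 1·4 + 9·1 + 5·1 + 7·5 = 109
E has the highest Borda score (114).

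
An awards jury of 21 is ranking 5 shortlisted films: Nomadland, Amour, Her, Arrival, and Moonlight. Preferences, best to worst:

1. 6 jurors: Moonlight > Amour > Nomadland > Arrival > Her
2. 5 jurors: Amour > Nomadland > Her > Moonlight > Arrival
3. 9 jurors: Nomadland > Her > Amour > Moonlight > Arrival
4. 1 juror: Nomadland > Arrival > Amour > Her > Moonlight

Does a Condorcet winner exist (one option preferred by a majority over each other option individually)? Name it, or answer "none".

Amour vs Nomadland: 11–10 for Amour.
Amour vs Her: 12–9 for Amour.
Amour vs Arrival: 20–1 for Amour.
Amour vs Moonlight: 15–6 for Amour.
Amour beats every other option head-to-head.

Amour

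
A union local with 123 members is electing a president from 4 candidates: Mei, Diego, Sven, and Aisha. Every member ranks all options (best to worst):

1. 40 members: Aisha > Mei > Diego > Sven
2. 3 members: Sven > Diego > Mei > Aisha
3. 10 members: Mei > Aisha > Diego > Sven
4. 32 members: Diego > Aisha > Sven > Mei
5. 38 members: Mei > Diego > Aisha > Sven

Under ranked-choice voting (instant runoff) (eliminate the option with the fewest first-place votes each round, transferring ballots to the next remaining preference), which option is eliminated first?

Sven

Round 1: Mei 48, Diego 32, Sven 3, Aisha 40. Eliminate Sven.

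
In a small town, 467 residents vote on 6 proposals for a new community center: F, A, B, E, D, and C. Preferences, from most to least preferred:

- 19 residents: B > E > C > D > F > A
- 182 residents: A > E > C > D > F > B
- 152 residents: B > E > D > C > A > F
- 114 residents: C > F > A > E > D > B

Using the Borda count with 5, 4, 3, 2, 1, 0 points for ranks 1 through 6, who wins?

E

F: 19·1 + 182·1 + 152·0 + 114·4 = 657
A: 19·0 + 182·5 + 152·1 + 114·3 = 1404
B: 19·5 + 182·0 + 152·5 + 114·0 = 855
E: 19·4 + 182·4 + 152·4 + 114·2 = 1640
D: 19·2 + 182·2 + 152·3 + 114·1 = 972
C: 19·3 + 182·3 + 152·2 + 114·5 = 1477
E has the highest Borda score (1640).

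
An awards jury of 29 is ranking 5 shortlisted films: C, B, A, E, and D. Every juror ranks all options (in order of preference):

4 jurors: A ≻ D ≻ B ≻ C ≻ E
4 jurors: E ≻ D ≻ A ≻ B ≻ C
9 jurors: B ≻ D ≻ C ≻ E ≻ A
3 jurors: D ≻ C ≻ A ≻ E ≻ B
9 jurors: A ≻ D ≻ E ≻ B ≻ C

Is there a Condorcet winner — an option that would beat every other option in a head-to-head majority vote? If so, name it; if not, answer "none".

D

D vs C: 29–0 for D.
D vs B: 20–9 for D.
D vs A: 16–13 for D.
D vs E: 25–4 for D.
D beats every other option head-to-head.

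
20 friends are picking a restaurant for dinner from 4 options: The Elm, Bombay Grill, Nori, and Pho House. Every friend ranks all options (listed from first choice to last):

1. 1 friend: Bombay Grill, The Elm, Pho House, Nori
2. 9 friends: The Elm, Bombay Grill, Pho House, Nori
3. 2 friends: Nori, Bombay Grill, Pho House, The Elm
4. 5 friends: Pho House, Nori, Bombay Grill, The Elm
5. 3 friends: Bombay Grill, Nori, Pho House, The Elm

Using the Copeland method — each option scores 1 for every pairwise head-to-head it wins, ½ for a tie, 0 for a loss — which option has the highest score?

Bombay Grill

The Elm: ties Nori and Pho House; loses to Bombay Grill → score 1.
Bombay Grill: beats The Elm, Nori, and Pho House → score 3.
Nori: ties The Elm; loses to Bombay Grill and Pho House → score 0.5.
Pho House: beats Nori; ties The Elm; loses to Bombay Grill → score 1.5.
Bombay Grill has the best pairwise record.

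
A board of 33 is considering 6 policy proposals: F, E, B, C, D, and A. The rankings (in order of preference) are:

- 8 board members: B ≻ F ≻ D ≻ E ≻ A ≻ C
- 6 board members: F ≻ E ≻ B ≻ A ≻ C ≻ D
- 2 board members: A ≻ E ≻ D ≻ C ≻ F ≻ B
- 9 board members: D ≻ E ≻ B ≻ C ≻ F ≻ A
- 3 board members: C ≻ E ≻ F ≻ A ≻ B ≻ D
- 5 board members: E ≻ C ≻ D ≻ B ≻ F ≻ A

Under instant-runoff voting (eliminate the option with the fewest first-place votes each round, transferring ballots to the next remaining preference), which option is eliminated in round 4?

Round 1: F 6, E 5, B 8, C 3, D 9, A 2. Eliminate A.
Round 2: F 6, E 7, B 8, C 3, D 9. Eliminate C.
Round 3: F 6, E 10, B 8, D 9. Eliminate F.
Round 4: E 16, B 8, D 9. Eliminate B.

B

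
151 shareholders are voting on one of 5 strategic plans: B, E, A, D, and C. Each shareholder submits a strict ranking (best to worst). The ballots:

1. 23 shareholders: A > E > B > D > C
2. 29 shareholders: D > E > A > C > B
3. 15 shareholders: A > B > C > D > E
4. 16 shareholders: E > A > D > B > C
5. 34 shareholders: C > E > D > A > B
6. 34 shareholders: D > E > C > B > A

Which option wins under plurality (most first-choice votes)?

D

First-place votes: B 0, E 16, A 38, D 63, C 34.
D has the most first-place votes.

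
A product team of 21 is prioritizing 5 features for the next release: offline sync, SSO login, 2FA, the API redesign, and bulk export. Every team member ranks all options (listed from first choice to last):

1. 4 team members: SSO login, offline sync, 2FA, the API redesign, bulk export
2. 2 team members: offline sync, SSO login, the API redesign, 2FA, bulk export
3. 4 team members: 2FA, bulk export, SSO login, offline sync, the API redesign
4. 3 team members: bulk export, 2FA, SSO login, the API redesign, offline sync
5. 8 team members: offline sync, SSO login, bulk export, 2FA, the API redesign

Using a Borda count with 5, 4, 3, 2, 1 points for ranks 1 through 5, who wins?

SSO login

offline sync: 4·4 + 2·5 + 4·2 + 3·1 + 8·5 = 77
SSO login: 4·5 + 2·4 + 4·3 + 3·3 + 8·4 = 81
2FA: 4·3 + 2·2 + 4·5 + 3·4 + 8·2 = 64
the API redesign: 4·2 + 2·3 + 4·1 + 3·2 + 8·1 = 32
bulk export: 4·1 + 2·1 + 4·4 + 3·5 + 8·3 = 61
SSO login has the highest Borda score (81).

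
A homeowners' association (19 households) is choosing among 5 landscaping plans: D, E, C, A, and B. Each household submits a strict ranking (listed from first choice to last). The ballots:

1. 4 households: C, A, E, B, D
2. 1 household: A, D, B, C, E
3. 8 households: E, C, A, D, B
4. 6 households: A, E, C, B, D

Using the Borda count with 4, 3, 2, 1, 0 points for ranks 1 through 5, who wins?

D: 4·0 + 1·3 + 8·1 + 6·0 = 11
E: 4·2 + 1·0 + 8·4 + 6·3 = 58
C: 4·4 + 1·1 + 8·3 + 6·2 = 53
A: 4·3 + 1·4 + 8·2 + 6·4 = 56
B: 4·1 + 1·2 + 8·0 + 6·1 = 12
E has the highest Borda score (58).

E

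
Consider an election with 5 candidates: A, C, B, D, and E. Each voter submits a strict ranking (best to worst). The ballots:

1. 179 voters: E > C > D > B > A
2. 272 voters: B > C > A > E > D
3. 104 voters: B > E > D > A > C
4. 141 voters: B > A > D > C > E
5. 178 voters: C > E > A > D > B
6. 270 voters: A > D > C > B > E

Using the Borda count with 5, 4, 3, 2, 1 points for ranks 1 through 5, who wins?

C

A: 179·1 + 272·3 + 104·2 + 141·4 + 178·3 + 270·5 = 3651
C: 179·4 + 272·4 + 104·1 + 141·2 + 178·5 + 270·3 = 3890
B: 179·2 + 272·5 + 104·5 + 141·5 + 178·1 + 270·2 = 3661
D: 179·3 + 272·1 + 104·3 + 141·3 + 178·2 + 270·4 = 2980
E: 179·5 + 272·2 + 104·4 + 141·1 + 178·4 + 270·1 = 2978
C has the highest Borda score (3890).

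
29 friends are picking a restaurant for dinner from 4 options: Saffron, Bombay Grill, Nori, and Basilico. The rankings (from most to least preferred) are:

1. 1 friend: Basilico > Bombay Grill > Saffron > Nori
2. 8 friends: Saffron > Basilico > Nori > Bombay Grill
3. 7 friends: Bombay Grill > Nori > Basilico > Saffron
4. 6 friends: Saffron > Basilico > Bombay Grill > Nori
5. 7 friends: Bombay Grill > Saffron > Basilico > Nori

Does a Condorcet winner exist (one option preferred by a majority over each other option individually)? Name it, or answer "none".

none

Checking pairwise contests:
Bombay Grill beats Saffron 15–14.
Basilico beats Bombay Grill 15–14.
Saffron beats Nori 22–7.
Saffron beats Basilico 21–8.
Every option loses at least one head-to-head, so there is no Condorcet winner.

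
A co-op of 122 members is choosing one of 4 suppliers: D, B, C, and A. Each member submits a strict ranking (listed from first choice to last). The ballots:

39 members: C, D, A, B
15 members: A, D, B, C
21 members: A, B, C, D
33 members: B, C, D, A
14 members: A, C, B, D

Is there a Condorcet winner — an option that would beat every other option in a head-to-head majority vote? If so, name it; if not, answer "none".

none

Checking pairwise contests:
B beats D 68–54.
A beats B 89–33.
B beats C 69–53.
D beats A 72–50.
Every option loses at least one head-to-head, so there is no Condorcet winner.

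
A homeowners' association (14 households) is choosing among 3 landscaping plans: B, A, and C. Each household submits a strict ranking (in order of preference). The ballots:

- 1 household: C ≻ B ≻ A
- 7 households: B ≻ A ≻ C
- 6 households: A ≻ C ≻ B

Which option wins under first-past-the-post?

First-place votes: B 7, A 6, C 1.
B has the most first-place votes.

B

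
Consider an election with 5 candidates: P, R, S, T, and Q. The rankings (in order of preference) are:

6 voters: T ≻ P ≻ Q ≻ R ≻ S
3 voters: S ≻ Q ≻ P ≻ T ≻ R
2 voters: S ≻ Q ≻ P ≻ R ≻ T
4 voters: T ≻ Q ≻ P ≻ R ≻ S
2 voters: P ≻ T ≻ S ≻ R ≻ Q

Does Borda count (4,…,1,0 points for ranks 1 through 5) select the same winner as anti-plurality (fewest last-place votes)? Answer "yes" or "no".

no

Borda — scores: P 44, R 14, S 24, T 49, Q 39. Winner: T.
Anti-plurality — last-place votes: P 0, R 3, S 10, T 2, Q 2. Winner: P.
The two methods disagree.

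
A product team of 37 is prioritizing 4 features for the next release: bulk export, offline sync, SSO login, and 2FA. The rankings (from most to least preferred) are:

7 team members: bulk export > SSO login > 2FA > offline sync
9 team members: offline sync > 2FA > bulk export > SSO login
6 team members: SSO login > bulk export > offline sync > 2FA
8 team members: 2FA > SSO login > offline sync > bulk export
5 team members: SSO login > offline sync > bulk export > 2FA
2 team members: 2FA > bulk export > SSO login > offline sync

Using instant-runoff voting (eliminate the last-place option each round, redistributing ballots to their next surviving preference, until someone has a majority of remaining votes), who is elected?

2FA

Round 1: bulk export 7, offline sync 9, SSO login 11, 2FA 10. Eliminate bulk export.
Round 2: offline sync 9, SSO login 18, 2FA 10. Eliminate offline sync.
Round 3: SSO login 18, 2FA 19. 2FA has a majority.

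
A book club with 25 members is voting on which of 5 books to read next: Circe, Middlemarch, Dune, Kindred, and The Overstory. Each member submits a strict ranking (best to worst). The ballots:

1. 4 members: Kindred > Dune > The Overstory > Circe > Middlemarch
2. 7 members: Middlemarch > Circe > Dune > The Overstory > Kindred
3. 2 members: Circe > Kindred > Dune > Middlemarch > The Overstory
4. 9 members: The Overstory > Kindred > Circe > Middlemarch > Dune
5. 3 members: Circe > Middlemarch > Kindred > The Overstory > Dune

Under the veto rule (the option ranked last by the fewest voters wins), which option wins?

Circe

Last-place votes: Circe 0, Middlemarch 4, Dune 12, Kindred 7, The Overstory 2.
Circe is ranked last by the fewest voters, so Circe wins.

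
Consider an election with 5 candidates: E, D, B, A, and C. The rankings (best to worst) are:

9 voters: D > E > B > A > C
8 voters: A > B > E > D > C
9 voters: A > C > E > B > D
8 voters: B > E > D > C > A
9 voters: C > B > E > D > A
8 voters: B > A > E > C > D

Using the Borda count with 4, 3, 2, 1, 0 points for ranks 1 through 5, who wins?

B

E: 9·3 + 8·2 + 9·2 + 8·3 + 9·2 + 8·2 = 119
D: 9·4 + 8·1 + 9·0 + 8·2 + 9·1 + 8·0 = 69
B: 9·2 + 8·3 + 9·1 + 8·4 + 9·3 + 8·4 = 142
A: 9·1 + 8·4 + 9·4 + 8·0 + 9·0 + 8·3 = 101
C: 9·0 + 8·0 + 9·3 + 8·1 + 9·4 + 8·1 = 79
B has the highest Borda score (142).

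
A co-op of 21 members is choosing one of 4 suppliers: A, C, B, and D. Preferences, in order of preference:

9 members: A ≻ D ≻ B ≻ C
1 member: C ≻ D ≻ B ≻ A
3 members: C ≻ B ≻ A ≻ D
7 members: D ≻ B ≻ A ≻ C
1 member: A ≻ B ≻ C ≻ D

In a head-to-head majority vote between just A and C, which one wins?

Voters preferring A to C: 17; preferring C to A: 4.
A wins the head-to-head.

A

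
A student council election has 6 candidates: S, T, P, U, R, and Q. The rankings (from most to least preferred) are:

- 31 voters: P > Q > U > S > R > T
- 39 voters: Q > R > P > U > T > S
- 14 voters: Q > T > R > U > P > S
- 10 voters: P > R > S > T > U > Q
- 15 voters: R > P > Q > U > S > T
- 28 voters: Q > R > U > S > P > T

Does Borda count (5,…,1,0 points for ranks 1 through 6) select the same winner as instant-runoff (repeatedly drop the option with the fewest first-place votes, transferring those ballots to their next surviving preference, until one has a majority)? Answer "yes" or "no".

Borda — scores: S 163, T 115, P 424, U 323, R 456, Q 574. Winner: Q.
Instant-runoff — R1 S 0, T 0, P 41, U 0, R 15, Q 81 (Q winner). Winner: Q.
The two methods agree.

yes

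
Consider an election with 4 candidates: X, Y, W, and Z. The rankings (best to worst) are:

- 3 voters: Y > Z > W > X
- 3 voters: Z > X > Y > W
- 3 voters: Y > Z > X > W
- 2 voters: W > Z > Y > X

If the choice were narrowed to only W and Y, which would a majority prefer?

Voters preferring W to Y: 2; preferring Y to W: 9.
Y wins the head-to-head.

Y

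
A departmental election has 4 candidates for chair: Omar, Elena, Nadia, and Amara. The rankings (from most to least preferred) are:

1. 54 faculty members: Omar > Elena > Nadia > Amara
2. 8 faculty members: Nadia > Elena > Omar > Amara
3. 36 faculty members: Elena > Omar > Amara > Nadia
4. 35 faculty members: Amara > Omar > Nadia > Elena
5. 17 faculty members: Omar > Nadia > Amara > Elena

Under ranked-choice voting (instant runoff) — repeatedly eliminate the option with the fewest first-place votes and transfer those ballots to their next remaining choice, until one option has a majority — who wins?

Round 1: Omar 71, Elena 36, Nadia 8, Amara 35. Eliminate Nadia.
Round 2: Omar 71, Elena 44, Amara 35. Eliminate Amara.
Round 3: Omar 106, Elena 44. Omar has a majority.

Omar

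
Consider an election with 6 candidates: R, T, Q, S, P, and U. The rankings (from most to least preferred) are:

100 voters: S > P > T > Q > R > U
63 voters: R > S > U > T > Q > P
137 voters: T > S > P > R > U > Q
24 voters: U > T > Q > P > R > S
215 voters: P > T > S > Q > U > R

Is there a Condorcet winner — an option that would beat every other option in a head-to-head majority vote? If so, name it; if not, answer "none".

none

Checking pairwise contests:
T beats R 476–63.
P beats T 315–224.
T beats Q 539–0.
T beats S 376–163.
S beats P 300–239.
R beats U 300–239.
Every option loses at least one head-to-head, so there is no Condorcet winner.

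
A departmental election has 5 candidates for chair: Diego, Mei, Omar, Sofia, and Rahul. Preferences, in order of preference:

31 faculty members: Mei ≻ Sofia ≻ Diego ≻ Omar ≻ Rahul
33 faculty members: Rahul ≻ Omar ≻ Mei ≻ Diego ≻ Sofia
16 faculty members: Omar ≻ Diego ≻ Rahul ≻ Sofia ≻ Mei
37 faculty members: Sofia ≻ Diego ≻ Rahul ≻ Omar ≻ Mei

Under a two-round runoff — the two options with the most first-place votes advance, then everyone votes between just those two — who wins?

Round 1 first-place votes: Diego 0, Mei 31, Omar 16, Sofia 37, Rahul 33.
Sofia and Rahul advance.
Runoff: Sofia is preferred to Rahul by 68 voters; Rahul by 49.
Sofia wins the runoff.

Sofia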